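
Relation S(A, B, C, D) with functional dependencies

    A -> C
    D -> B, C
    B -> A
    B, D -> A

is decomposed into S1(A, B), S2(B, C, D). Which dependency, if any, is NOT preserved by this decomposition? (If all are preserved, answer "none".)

Check A → C: no single fragment contains all of {A, C}, and the restricted closure of {A} across the fragments never reaches {C}.
D → B, C is preserved.
B → A is preserved.
B, D → A is preserved.

A -> C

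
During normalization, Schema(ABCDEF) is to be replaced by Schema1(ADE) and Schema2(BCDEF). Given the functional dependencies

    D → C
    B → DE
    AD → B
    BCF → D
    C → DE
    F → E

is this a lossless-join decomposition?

Common attributes: Schema1 ∩ Schema2 = {DE}.
Closure of {DE}: D → C applies, adding C. So (DE)⁺ = {CDE}.
The closure contains neither all of Schema1 = {ADE} nor all of Schema2 = {BCDEF}, so the common attributes are not a superkey of either fragment. The join is lossy.

No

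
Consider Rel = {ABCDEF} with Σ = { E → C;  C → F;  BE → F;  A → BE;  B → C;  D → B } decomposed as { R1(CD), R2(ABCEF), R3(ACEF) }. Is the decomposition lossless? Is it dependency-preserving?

lossy and not dependency-preserving

Lossless test (chase): Rows 1 and 2 agree on C; apply C→F and equate their F entries. Rows 2 and 3 agree on A; apply A→BE and equate their BE entries. No row becomes fully distinguished — the join is lossy.
Dependency preservation: the restricted closure of {D} across the fragments never reaches {B}, so D → B cannot be enforced without a join — not preserved.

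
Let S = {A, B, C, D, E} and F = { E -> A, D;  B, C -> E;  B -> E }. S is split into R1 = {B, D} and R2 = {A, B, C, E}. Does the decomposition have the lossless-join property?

Common attributes: R1 ∩ R2 = {B}.
Closure of {B}: B → E applies, adding E; E → A, D applies, adding A, D. So (B)⁺ = {A, B, D, E}.
This closure contains every attribute of R1, so R1 ∩ R2 → R1. The join is lossless.

Yes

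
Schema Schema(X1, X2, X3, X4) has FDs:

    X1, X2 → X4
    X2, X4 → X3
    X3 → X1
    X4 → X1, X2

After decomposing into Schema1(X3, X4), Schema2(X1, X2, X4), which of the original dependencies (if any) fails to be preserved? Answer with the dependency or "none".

Check X3 → X1: no single fragment contains all of {X1, X3}, and the restricted closure of {X3} across the fragments never reaches {X1}.
X1, X2 → X4 is preserved.
X2, X4 → X3 is preserved.
X4 → X1, X2 is preserved.

X3 → X1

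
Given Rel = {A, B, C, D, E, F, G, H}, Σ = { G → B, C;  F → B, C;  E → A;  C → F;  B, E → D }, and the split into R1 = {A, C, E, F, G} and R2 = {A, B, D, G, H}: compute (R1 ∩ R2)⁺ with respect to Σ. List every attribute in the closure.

A, B, C, F, G

R1 ∩ R2 = {A, G}.
G → B, C applies, adding B, C
C → F applies, adding F
Closure: {A, B, C, F, G}.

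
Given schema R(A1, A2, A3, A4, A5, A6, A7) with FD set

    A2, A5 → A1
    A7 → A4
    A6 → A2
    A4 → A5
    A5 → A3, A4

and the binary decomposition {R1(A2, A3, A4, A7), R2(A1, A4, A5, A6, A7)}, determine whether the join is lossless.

Common attributes: R1 ∩ R2 = {A4, A7}.
Closure of {A4, A7}: A4 → A5 applies, adding A5; A5 → A3, A4 applies, adding A3. So (A4, A7)⁺ = {A3, A4, A5, A7}.
The closure contains neither all of R1 = {A2, A3, A4, A7} nor all of R2 = {A1, A4, A5, A6, A7}, so the common attributes are not a superkey of either fragment. The join is lossy.

No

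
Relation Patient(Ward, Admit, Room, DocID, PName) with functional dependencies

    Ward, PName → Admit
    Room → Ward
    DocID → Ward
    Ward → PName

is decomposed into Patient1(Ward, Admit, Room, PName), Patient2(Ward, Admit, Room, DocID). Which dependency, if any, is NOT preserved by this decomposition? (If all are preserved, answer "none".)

none

Ward, PName → Admit lies within Patient1.
Room → Ward lies within Patient1.
DocID → Ward lies within Patient2.
Ward → PName lies within Patient1.
Every dependency is enforceable on the fragments, so the decomposition is dependency-preserving.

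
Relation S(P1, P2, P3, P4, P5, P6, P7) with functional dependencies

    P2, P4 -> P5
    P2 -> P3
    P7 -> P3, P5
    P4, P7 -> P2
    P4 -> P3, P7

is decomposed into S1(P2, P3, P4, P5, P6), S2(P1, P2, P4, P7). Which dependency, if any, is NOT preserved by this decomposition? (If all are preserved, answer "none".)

Check P7 → P3, P5: no single fragment contains all of {P3, P5, P7}, and the restricted closure of {P7} across the fragments never reaches {P3, P5}.
P2, P4 → P5 is preserved.
P2 → P3 is preserved.
P4, P7 → P2 is preserved.
P4 → P3, P7 is preserved.

P7 -> P3, P5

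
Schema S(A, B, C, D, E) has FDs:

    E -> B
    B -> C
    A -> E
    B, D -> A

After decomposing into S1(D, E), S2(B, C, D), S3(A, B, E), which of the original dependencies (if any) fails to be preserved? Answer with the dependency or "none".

B, D -> A

Check B, D → A: no single fragment contains all of {A, B, D}, and the restricted closure of {B, D} across the fragments never reaches {A}.
E → B is preserved.
B → C is preserved.
A → E is preserved.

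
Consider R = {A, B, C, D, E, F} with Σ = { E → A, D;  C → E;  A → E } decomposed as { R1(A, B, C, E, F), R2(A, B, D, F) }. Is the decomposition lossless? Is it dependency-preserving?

lossless and dependency-preserving

Lossless test: (A, B, F)⁺ = {A, B, D, E, F}, which contains all of one fragment — lossless.
Dependency preservation: E → A, D is not contained in any single fragment, but the restricted closure of its left-hand side across the fragments still reaches the right-hand side; the remaining FDs each lie inside some fragment. All dependencies are preserved.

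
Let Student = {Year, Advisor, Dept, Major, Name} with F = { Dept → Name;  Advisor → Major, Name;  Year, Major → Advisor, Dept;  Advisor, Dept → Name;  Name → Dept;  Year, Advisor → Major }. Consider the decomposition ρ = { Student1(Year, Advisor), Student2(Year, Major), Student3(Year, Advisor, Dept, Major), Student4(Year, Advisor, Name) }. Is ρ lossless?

Yes

Chase test. Columns are Year, Advisor, Dept, Major, Name; row i has aⱼ where attribute j ∈ Studenti, else bᵢⱼ.
Initial tableau (one row per fragment):
  row 1: a1 a2 b13 b14 b15
  row 2: a1 b22 b23 a4 b25
  row 3: a1 a2 a3 a4 b35
  row 4: a1 a2 b43 b44 a5
Rows 1 and 3 agree on Advisor; apply Advisor→Major, Name and equate their Major, Name entries.
Rows 1 and 4 agree on Advisor; apply Advisor→Major, Name and equate their Major, Name entries.
Rows 1 and 2 agree on Year, Major; apply Year, Major→Advisor, Dept and equate their Advisor, Dept entries.
Rows 1 and 3 agree on Year, Major; apply Year, Major→Advisor, Dept and equate their Advisor, Dept entries.
Rows 1 and 4 agree on Year, Major; apply Year, Major→Advisor, Dept and equate their Advisor, Dept entries.
Rows 1 and 2 agree on Advisor, Dept; apply Advisor, Dept→Name and equate their Name entries.
Row 1 is now all distinguished symbols — the join is lossless.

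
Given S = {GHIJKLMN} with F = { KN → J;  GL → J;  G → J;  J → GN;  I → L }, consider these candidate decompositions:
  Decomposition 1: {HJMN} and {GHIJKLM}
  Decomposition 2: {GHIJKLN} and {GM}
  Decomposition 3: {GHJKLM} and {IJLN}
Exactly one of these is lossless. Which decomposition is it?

Decomposition 1: common = {HJM}, closure = {GHJMN} → lossless.
Decomposition 2: common = {G}, closure = {GJN} → lossy.
Decomposition 3: common = {JL}, closure = {GJLN} → lossy.

Decomposition 1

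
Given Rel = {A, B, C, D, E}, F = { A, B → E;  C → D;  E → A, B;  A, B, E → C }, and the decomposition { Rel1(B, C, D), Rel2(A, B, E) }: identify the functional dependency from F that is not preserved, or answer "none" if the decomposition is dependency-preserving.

A, B, E → C

Check A, B, E → C: no single fragment contains all of {A, B, C, E}, and the restricted closure of {A, B, E} across the fragments never reaches {C}.
A, B → E is preserved.
C → D is preserved.
E → A, B is preserved.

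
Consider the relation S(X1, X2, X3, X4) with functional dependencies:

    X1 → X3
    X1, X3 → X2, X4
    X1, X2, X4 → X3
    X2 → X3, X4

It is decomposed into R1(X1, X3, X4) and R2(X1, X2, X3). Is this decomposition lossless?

Common attributes: R1 ∩ R2 = {X1, X3}.
Closure of {X1, X3}: X1, X3 → X2, X4 applies, adding X2, X4. So (X1, X3)⁺ = {X1, X2, X3, X4}.
This closure contains every attribute of R1, so R1 ∩ R2 → R1. The join is lossless.

Yes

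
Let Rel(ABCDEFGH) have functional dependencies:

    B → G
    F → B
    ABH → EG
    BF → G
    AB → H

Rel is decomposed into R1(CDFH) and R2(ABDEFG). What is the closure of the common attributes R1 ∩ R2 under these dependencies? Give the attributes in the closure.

BDFG

R1 ∩ R2 = {DF}.
F → B applies, adding B
BF → G applies, adding G
Closure: {BDFG}.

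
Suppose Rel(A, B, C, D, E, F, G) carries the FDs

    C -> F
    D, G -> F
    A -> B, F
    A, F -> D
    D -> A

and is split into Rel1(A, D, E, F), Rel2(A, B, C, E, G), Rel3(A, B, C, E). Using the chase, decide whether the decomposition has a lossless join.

Yes

Chase test. Columns are A, B, C, D, E, F, G; row i has aⱼ where attribute j ∈ Reli, else bᵢⱼ.
Initial tableau (one row per fragment):
  row 1: a1 b12 b13 a4 a5 a6 b17
  row 2: a1 a2 a3 b24 a5 b26 a7
  row 3: a1 a2 a3 b34 a5 b36 b37
Rows 2 and 3 agree on C; apply C→F and equate their F entries.
Rows 1 and 2 agree on A; apply A→B, F and equate their B, F entries.
Rows 1 and 2 agree on A, F; apply A, F→D and equate their D entries.
Rows 1 and 3 agree on A, F; apply A, F→D and equate their D entries.
Row 2 is now all distinguished symbols — the join is lossless.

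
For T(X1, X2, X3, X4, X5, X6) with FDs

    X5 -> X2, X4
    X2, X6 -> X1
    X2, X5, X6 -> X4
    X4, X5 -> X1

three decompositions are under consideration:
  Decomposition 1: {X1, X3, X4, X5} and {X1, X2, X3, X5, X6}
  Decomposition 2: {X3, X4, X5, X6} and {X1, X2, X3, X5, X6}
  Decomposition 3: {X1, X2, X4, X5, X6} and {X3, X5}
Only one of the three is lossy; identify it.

Decomposition 1: common = {X1, X3, X5}, closure = {X1, X2, X3, X4, X5} → lossless.
Decomposition 2: common = {X3, X5, X6}, closure = {X1, X2, X3, X4, X5, X6} → lossless.
Decomposition 3: common = {X5}, closure = {X1, X2, X4, X5} → lossy.

Decomposition 3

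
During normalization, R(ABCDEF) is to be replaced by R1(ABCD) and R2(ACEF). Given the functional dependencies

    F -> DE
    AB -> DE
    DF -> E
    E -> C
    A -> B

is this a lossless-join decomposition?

Yes

Common attributes: R1 ∩ R2 = {AC}.
Closure of {AC}: A → B applies, adding B; AB → DE applies, adding DE. So (AC)⁺ = {ABCDE}.
This closure contains every attribute of R1, so R1 ∩ R2 → R1. The join is lossless.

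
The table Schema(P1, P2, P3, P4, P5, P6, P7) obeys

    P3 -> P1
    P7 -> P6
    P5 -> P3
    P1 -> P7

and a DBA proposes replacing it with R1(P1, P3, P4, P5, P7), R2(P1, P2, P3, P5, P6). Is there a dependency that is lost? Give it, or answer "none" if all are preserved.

P7 -> P6

Check P7 → P6: no single fragment contains all of {P6, P7}, and the restricted closure of {P7} across the fragments never reaches {P6}.
P3 → P1 is preserved.
P5 → P3 is preserved.
P1 → P7 is preserved.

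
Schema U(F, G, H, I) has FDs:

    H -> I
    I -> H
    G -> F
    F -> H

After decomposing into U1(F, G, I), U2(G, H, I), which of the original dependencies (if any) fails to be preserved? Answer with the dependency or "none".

H → I lies within U2.
I → H lies within U2.
G → F lies within U1.
F → H: restricted closure across fragments reaches H.
Every dependency is enforceable on the fragments, so the decomposition is dependency-preserving.

none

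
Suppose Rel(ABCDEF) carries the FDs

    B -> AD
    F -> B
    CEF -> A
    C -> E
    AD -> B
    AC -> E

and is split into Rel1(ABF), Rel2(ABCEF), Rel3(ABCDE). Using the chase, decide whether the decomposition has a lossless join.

Yes

Chase test. Columns are ABCDEF; row i has aⱼ where attribute j ∈ Reli, else bᵢⱼ.
Initial tableau (one row per fragment):
  row 1: a1 a2 b13 b14 b15 a6
  row 2: a1 a2 a3 b24 a5 a6
  row 3: a1 a2 a3 a4 a5 b36
Rows 1 and 2 agree on B; apply B→AD and equate their AD entries.
Rows 1 and 3 agree on B; apply B→AD and equate their AD entries.
Row 2 is now all distinguished symbols — the join is lossless.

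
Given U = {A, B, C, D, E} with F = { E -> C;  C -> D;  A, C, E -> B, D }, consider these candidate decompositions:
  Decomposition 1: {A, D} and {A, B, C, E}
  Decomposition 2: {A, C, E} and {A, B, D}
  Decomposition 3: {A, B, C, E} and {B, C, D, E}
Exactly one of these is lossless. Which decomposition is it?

Decomposition 1: common = {A}, closure = {A} → lossy.
Decomposition 2: common = {A}, closure = {A} → lossy.
Decomposition 3: common = {B, C, E}, closure = {B, C, D, E} → lossless.

Decomposition 3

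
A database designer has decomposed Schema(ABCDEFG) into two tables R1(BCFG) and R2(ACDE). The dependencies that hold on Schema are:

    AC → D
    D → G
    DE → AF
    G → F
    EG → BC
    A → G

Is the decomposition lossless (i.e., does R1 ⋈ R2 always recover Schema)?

No

Common attributes: R1 ∩ R2 = {C}.
No dependency enlarges {C}, so (C)⁺ = {C}.
The closure contains neither all of R1 = {BCFG} nor all of R2 = {ACDE}, so the common attributes are not a superkey of either fragment. The join is lossy.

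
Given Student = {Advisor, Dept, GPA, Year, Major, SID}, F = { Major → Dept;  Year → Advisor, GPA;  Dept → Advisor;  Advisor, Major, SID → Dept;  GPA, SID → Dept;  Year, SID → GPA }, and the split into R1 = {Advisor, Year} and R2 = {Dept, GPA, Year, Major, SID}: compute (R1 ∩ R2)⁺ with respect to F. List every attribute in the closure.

R1 ∩ R2 = {Year}.
Year → Advisor, GPA applies, adding Advisor, GPA
Closure: {Advisor, GPA, Year}.

Advisor, GPA, Year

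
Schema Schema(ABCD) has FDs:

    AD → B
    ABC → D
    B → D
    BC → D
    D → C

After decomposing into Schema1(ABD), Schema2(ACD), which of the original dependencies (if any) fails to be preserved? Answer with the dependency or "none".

AD → B lies within Schema1.
ABC → D: restricted closure across fragments reaches D.
B → D lies within Schema1.
BC → D: restricted closure across fragments reaches D.
D → C lies within Schema2.
Every dependency is enforceable on the fragments, so the decomposition is dependency-preserving.

none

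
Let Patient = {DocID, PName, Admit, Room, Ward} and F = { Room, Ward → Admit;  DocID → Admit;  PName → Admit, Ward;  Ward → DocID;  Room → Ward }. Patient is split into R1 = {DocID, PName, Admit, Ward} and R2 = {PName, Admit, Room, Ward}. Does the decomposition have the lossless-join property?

Yes

Common attributes: R1 ∩ R2 = {PName, Admit, Ward}.
Closure of {PName, Admit, Ward}: Ward → DocID applies, adding DocID. So (PName, Admit, Ward)⁺ = {DocID, PName, Admit, Ward}.
This closure contains every attribute of R1, so R1 ∩ R2 → R1. The join is lossless.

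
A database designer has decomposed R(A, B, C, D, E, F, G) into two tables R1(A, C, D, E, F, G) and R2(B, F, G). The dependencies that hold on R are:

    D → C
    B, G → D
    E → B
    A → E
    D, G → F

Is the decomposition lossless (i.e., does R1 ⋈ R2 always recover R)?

No

Common attributes: R1 ∩ R2 = {F, G}.
No dependency enlarges {F, G}, so (F, G)⁺ = {F, G}.
The closure contains neither all of R1 = {A, C, D, E, F, G} nor all of R2 = {B, F, G}, so the common attributes are not a superkey of either fragment. The join is lossy.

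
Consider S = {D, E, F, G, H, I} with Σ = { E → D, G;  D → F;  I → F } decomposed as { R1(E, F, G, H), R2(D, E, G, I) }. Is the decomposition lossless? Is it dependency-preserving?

Lossless test: (E, G)⁺ = {D, E, F, G}, which is a superkey of neither fragment — lossy.
Dependency preservation: the restricted closure of {D} across the fragments never reaches {F}, so D → F cannot be enforced without a join — not preserved.

lossy and not dependency-preserving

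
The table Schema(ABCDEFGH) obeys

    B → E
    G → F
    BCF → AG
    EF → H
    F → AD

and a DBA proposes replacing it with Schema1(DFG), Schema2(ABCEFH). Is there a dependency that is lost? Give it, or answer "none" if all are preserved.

BCF → AG

Check BCF → AG: no single fragment contains all of {ABCFG}, and the restricted closure of {BCF} across the fragments never reaches {AG}.
B → E is preserved.
G → F is preserved.
EF → H is preserved.
F → AD is preserved.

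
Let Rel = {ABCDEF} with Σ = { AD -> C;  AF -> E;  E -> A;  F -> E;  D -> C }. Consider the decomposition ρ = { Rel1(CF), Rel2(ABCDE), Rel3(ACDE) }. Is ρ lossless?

Chase test. Columns are ABCDEF; row i has aⱼ where attribute j ∈ Reli, else bᵢⱼ.
Initial tableau (one row per fragment):
  row 1: b11 b12 a3 b14 b15 a6
  row 2: a1 a2 a3 a4 a5 b26
  row 3: a1 b32 a3 a4 a5 b36
No row becomes fully distinguished — the join is lossy.

No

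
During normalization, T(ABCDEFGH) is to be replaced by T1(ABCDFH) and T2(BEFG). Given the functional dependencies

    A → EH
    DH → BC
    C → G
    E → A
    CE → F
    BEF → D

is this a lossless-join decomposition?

No

Common attributes: T1 ∩ T2 = {BF}.
No dependency enlarges {BF}, so (BF)⁺ = {BF}.
The closure contains neither all of T1 = {ABCDFH} nor all of T2 = {BEFG}, so the common attributes are not a superkey of either fragment. The join is lossy.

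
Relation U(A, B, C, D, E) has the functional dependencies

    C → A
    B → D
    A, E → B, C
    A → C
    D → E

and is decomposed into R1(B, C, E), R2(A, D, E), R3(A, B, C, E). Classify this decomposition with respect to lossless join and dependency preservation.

Lossless test (chase): Rows 1 and 3 agree on C; apply C→A and equate their A entries. Rows 1 and 3 agree on B; apply B→D and equate their D entries. Rows 1 and 2 agree on A, E; apply A, E→B, C and equate their B, C entries. Rows 1 and 2 agree on B; apply B→D and equate their D entries. Row 1 is now all distinguished symbols — the join is lossless.
Dependency preservation: the restricted closure of {B} across the fragments never reaches {D}, so B → D cannot be enforced without a join — not preserved.

lossless but not dependency-preserving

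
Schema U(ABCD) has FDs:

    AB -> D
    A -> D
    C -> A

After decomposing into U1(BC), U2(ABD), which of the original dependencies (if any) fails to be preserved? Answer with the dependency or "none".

Check C → A: no single fragment contains all of {AC}, and the restricted closure of {C} across the fragments never reaches {A}.
AB → D is preserved.
A → D is preserved.

C -> A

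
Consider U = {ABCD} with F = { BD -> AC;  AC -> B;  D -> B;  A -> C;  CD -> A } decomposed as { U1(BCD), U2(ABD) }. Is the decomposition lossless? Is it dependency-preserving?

Lossless test: (BD)⁺ = {ABCD}, which contains all of one fragment — lossless.
Dependency preservation: the restricted closure of {A} across the fragments never reaches {C}, so A → C cannot be enforced without a join — not preserved.

lossless but not dependency-preserving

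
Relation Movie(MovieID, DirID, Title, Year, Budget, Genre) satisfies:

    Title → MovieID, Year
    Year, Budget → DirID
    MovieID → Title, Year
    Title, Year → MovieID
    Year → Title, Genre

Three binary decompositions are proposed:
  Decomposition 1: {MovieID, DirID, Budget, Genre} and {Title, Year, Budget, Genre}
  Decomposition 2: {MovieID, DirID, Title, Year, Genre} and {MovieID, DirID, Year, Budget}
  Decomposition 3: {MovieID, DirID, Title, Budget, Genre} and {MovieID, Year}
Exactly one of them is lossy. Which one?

Decomposition 1: common = {Budget, Genre}, closure = {Budget, Genre} → lossy.
Decomposition 2: common = {MovieID, DirID, Year}, closure = {MovieID, DirID, Title, Year, Genre} → lossless.
Decomposition 3: common = {MovieID}, closure = {MovieID, Title, Year, Genre} → lossless.

Decomposition 1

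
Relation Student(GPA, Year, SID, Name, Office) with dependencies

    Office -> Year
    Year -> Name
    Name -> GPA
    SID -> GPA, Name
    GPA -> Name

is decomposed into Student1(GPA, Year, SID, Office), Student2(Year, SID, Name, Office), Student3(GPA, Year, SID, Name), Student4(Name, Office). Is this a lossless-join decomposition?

Yes

Chase test. Columns are GPA, Year, SID, Name, Office; row i has aⱼ where attribute j ∈ Studenti, else bᵢⱼ.
Initial tableau (one row per fragment):
  row 1: a1 a2 a3 b14 a5
  row 2: b21 a2 a3 a4 a5
  row 3: a1 a2 a3 a4 b35
  row 4: b41 b42 b43 a4 a5
Rows 1 and 4 agree on Office; apply Office→Year and equate their Year entries.
Rows 1 and 2 agree on Year; apply Year→Name and equate their Name entries.
Rows 1 and 2 agree on Name; apply Name→GPA and equate their GPA entries.
Rows 1 and 4 agree on Name; apply Name→GPA and equate their GPA entries.
Row 1 is now all distinguished symbols — the join is lossless.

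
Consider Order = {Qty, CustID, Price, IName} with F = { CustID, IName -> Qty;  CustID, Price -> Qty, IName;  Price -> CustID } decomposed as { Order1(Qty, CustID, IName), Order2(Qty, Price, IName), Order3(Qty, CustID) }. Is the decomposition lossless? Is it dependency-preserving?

lossy and not dependency-preserving

Lossless test (chase): applying each FD to every pair of rows produces no changes in the tableau, so no row becomes fully distinguished — the join is lossy.
Dependency preservation: the restricted closure of {Price} across the fragments never reaches {CustID}, so Price → CustID cannot be enforced without a join — not preserved.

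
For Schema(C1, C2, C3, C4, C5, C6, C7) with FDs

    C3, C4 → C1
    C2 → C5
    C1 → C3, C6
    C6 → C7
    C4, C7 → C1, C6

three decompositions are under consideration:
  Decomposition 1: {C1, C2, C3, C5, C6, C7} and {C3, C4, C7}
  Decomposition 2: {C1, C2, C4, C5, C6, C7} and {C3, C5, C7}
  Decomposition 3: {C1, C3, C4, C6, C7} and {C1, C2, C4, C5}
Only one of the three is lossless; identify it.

Decomposition 3

Decomposition 1: common = {C3, C7}, closure = {C3, C7} → lossy.
Decomposition 2: common = {C5, C7}, closure = {C5, C7} → lossy.
Decomposition 3: common = {C1, C4}, closure = {C1, C3, C4, C6, C7} → lossless.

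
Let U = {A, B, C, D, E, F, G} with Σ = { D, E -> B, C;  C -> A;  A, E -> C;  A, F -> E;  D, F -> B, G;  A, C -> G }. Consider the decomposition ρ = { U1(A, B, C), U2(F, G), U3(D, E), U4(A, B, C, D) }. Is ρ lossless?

No

Chase test. Columns are A, B, C, D, E, F, G; row i has aⱼ where attribute j ∈ Ui, else bᵢⱼ.
Initial tableau (one row per fragment):
  row 1: a1 a2 a3 b14 b15 b16 b17
  row 2: b21 b22 b23 b24 b25 a6 a7
  row 3: b31 b32 b33 a4 a5 b36 b37
  row 4: a1 a2 a3 a4 b45 b46 b47
Rows 1 and 4 agree on A, C; apply A, C→G and equate their G entries.
No row becomes fully distinguished — the join is lossy.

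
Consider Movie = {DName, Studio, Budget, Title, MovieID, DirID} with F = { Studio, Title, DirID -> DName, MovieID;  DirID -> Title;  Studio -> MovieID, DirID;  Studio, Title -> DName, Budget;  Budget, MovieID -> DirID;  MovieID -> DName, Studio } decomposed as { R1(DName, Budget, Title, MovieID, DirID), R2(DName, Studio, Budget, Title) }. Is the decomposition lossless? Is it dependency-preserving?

lossy and not dependency-preserving

Lossless test: (DName, Budget, Title)⁺ = {DName, Budget, Title}, which is a superkey of neither fragment — lossy.
Dependency preservation: the restricted closure of {Studio, Title, DirID} across the fragments never reaches {DName, MovieID}, so Studio, Title, DirID → DName, MovieID cannot be enforced without a join — not preserved.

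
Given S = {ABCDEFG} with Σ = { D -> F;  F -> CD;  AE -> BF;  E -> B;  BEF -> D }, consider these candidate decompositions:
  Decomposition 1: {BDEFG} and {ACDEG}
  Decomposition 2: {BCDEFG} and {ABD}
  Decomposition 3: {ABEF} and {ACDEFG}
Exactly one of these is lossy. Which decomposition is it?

Decomposition 2

Decomposition 1: common = {DEG}, closure = {BCDEFG} → lossless.
Decomposition 2: common = {BD}, closure = {BCDF} → lossy.
Decomposition 3: common = {AEF}, closure = {ABCDEF} → lossless.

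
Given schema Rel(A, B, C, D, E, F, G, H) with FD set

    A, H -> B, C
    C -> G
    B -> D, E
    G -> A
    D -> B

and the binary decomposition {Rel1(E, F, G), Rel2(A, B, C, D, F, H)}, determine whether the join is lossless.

No

Common attributes: Rel1 ∩ Rel2 = {F}.
No dependency enlarges {F}, so (F)⁺ = {F}.
The closure contains neither all of Rel1 = {E, F, G} nor all of Rel2 = {A, B, C, D, F, H}, so the common attributes are not a superkey of either fragment. The join is lossy.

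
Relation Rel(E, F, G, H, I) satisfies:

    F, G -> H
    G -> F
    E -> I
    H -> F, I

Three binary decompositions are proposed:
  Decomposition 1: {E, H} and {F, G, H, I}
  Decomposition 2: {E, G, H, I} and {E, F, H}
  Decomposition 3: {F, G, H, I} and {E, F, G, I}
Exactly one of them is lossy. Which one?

Decomposition 1: common = {H}, closure = {F, H, I} → lossy.
Decomposition 2: common = {E, H}, closure = {E, F, H, I} → lossless.
Decomposition 3: common = {F, G, I}, closure = {F, G, H, I} → lossless.

Decomposition 1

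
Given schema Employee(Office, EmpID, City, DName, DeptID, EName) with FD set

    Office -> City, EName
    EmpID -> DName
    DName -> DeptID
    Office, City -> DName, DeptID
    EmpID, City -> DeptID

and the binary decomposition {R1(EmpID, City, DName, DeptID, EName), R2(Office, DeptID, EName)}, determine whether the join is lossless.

No

Common attributes: R1 ∩ R2 = {DeptID, EName}.
No dependency enlarges {DeptID, EName}, so (DeptID, EName)⁺ = {DeptID, EName}.
The closure contains neither all of R1 = {EmpID, City, DName, DeptID, EName} nor all of R2 = {Office, DeptID, EName}, so the common attributes are not a superkey of either fragment. The join is lossy.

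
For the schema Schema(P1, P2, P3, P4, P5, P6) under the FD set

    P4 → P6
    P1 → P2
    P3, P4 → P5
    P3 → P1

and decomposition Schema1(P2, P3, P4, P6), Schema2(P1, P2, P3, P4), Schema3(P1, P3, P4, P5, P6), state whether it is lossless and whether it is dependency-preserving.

lossless and dependency-preserving

Lossless test (chase): Rows 1 and 2 agree on P4; apply P4→P6 and equate their P6 entries. Rows 2 and 3 agree on P1; apply P1→P2 and equate their P2 entries. Rows 1 and 2 agree on P3, P4; apply P3, P4→P5 and equate their P5 entries. Rows 1 and 3 agree on P3, P4; apply P3, P4→P5 and equate their P5 entries. Rows 1 and 2 agree on P3; apply P3→P1 and equate their P1 entries. Row 1 is now all distinguished symbols — the join is lossless.
Dependency preservation: every FD's attributes lie within a single fragment, so each can be enforced locally — preserved.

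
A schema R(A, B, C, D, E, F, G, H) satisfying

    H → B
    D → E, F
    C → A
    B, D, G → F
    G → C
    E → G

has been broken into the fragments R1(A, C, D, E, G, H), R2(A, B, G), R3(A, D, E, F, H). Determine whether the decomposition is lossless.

Chase test. Columns are A, B, C, D, E, F, G, H; row i has aⱼ where attribute j ∈ Ri, else bᵢⱼ.
Initial tableau (one row per fragment):
  row 1: a1 b12 a3 a4 a5 b16 a7 a8
  row 2: a1 a2 b23 b24 b25 b26 a7 b28
  row 3: a1 b32 b33 a4 a5 a6 b37 a8
Rows 1 and 3 agree on H; apply H→B and equate their B entries.
Rows 1 and 3 agree on D; apply D→E, F and equate their E, F entries.
Rows 1 and 2 agree on G; apply G→C and equate their C entries.
Rows 1 and 3 agree on E; apply E→G and equate their G entries.
Rows 1 and 3 agree on G; apply G→C and equate their C entries.
No row becomes fully distinguished — the join is lossy.

No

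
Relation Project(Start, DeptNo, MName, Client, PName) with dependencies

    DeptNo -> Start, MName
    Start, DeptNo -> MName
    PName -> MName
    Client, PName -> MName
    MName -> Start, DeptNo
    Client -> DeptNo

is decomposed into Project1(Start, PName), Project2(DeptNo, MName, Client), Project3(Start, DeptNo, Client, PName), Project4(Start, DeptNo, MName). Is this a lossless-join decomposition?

Chase test. Columns are Start, DeptNo, MName, Client, PName; row i has aⱼ where attribute j ∈ Projecti, else bᵢⱼ.
Initial tableau (one row per fragment):
  row 1: a1 b12 b13 b14 a5
  row 2: b21 a2 a3 a4 b25
  row 3: a1 a2 b33 a4 a5
  row 4: a1 a2 a3 b44 b45
Rows 2 and 3 agree on DeptNo; apply DeptNo→Start, MName and equate their Start, MName entries.
Rows 1 and 3 agree on PName; apply PName→MName and equate their MName entries.
Rows 1 and 2 agree on MName; apply MName→Start, DeptNo and equate their Start, DeptNo entries.
Row 3 is now all distinguished symbols — the join is lossless.

Yes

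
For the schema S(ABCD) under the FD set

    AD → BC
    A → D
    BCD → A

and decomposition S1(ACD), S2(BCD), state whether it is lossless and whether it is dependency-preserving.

Lossless test: (CD)⁺ = {CD}, which is a superkey of neither fragment — lossy.
Dependency preservation: the restricted closure of {AD} across the fragments never reaches {BC}, so AD → BC cannot be enforced without a join — not preserved.

lossy and not dependency-preserving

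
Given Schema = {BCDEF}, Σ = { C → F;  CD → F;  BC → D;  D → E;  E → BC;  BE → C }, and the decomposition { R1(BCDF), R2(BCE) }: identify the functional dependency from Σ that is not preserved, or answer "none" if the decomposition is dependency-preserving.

none

C → F lies within R1.
CD → F lies within R1.
BC → D lies within R1.
D → E: restricted closure across fragments reaches E.
E → BC lies within R2.
BE → C lies within R2.
Every dependency is enforceable on the fragments, so the decomposition is dependency-preserving.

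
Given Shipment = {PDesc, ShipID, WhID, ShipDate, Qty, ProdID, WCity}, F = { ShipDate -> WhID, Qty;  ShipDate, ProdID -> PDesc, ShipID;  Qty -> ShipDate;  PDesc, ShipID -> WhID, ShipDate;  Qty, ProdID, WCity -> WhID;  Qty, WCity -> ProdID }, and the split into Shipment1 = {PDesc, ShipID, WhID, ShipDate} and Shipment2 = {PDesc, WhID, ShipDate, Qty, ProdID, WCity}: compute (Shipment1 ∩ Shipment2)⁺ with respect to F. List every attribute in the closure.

PDesc, WhID, ShipDate, Qty

Shipment1 ∩ Shipment2 = {PDesc, WhID, ShipDate}.
ShipDate → WhID, Qty applies, adding Qty
Closure: {PDesc, WhID, ShipDate, Qty}.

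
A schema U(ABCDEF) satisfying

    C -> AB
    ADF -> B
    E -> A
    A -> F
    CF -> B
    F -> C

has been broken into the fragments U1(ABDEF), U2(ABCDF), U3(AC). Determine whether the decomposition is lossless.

Chase test. Columns are ABCDEF; row i has aⱼ where attribute j ∈ Ui, else bᵢⱼ.
Initial tableau (one row per fragment):
  row 1: a1 a2 b13 a4 a5 a6
  row 2: a1 a2 a3 a4 b25 a6
  row 3: a1 b32 a3 b34 b35 b36
Rows 2 and 3 agree on C; apply C→AB and equate their AB entries.
Rows 1 and 3 agree on A; apply A→F and equate their F entries.
Rows 1 and 2 agree on F; apply F→C and equate their C entries.
Row 1 is now all distinguished symbols — the join is lossless.

Yes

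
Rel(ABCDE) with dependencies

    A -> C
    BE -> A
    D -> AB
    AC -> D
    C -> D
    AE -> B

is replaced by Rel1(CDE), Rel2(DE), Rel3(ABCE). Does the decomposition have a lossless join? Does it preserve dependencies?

lossless and dependency-preserving

Lossless test (chase): Rows 1 and 2 agree on D; apply D→AB and equate their AB entries. Rows 1 and 3 agree on C; apply C→D and equate their D entries. Rows 1 and 2 agree on A; apply A→C and equate their C entries. Rows 1 and 3 agree on D; apply D→AB and equate their AB entries. Row 1 is now all distinguished symbols — the join is lossless.
Dependency preservation: D → AB; AC → D are not contained in any single fragment, but the restricted closure of each left-hand side across the fragments still reaches the right-hand side; the remaining FDs each lie inside some fragment. All dependencies are preserved.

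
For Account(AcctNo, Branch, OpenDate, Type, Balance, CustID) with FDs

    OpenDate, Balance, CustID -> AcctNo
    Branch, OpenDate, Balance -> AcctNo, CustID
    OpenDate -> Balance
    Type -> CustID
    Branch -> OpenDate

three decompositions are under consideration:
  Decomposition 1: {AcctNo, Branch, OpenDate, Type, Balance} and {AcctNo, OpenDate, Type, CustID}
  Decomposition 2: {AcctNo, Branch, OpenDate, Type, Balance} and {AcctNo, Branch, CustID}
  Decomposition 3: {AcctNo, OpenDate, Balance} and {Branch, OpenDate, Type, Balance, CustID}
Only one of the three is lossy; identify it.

Decomposition 1: common = {AcctNo, OpenDate, Type}, closure = {AcctNo, OpenDate, Type, Balance, CustID} → lossless.
Decomposition 2: common = {AcctNo, Branch}, closure = {AcctNo, Branch, OpenDate, Balance, CustID} → lossless.
Decomposition 3: common = {OpenDate, Balance}, closure = {OpenDate, Balance} → lossy.

Decomposition 3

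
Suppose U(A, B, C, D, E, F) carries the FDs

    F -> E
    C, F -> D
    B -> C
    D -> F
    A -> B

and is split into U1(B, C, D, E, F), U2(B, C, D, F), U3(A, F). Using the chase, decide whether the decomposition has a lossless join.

Chase test. Columns are A, B, C, D, E, F; row i has aⱼ where attribute j ∈ Ui, else bᵢⱼ.
Initial tableau (one row per fragment):
  row 1: b11 a2 a3 a4 a5 a6
  row 2: b21 a2 a3 a4 b25 a6
  row 3: a1 b32 b33 b34 b35 a6
Rows 1 and 2 agree on F; apply F→E and equate their E entries.
Rows 1 and 3 agree on F; apply F→E and equate their E entries.
No row becomes fully distinguished — the join is lossy.

No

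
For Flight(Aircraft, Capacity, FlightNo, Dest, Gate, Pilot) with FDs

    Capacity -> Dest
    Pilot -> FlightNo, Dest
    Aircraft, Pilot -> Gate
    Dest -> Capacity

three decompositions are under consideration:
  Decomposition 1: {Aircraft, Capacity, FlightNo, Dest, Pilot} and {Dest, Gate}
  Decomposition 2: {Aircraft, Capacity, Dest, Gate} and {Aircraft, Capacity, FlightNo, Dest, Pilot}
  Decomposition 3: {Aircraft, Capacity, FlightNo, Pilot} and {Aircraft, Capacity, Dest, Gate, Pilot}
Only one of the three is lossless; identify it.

Decomposition 1: common = {Dest}, closure = {Capacity, Dest} → lossy.
Decomposition 2: common = {Aircraft, Capacity, Dest}, closure = {Aircraft, Capacity, Dest} → lossy.
Decomposition 3: common = {Aircraft, Capacity, Pilot}, closure = {Aircraft, Capacity, FlightNo, Dest, Gate, Pilot} → lossless.

Decomposition 3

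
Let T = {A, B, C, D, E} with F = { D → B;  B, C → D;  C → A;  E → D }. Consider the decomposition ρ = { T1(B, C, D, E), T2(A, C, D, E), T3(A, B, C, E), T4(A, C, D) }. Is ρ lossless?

Chase test. Columns are A, B, C, D, E; row i has aⱼ where attribute j ∈ Ti, else bᵢⱼ.
Initial tableau (one row per fragment):
  row 1: b11 a2 a3 a4 a5
  row 2: a1 b22 a3 a4 a5
  row 3: a1 a2 a3 b34 a5
  row 4: a1 b42 a3 a4 b45
Rows 1 and 2 agree on D; apply D→B and equate their B entries.
Rows 1 and 4 agree on D; apply D→B and equate their B entries.
Rows 1 and 3 agree on B, C; apply B, C→D and equate their D entries.
Rows 1 and 2 agree on C; apply C→A and equate their A entries.
Row 1 is now all distinguished symbols — the join is lossless.

Yes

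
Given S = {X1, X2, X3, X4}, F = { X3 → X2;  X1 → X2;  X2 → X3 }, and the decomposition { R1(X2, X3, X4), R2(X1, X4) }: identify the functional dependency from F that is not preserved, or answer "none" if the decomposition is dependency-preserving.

X1 → X2

Check X1 → X2: no single fragment contains all of {X1, X2}, and the restricted closure of {X1} across the fragments never reaches {X2}.
X3 → X2 is preserved.
X2 → X3 is preserved.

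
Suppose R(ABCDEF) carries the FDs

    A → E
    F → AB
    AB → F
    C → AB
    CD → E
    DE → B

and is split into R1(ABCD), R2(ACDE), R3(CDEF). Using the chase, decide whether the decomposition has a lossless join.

Yes

Chase test. Columns are ABCDEF; row i has aⱼ where attribute j ∈ Ri, else bᵢⱼ.
Initial tableau (one row per fragment):
  row 1: a1 a2 a3 a4 b15 b16
  row 2: a1 b22 a3 a4 a5 b26
  row 3: b31 b32 a3 a4 a5 a6
Rows 1 and 2 agree on A; apply A→E and equate their E entries.
Rows 1 and 2 agree on C; apply C→AB and equate their AB entries.
Rows 1 and 3 agree on C; apply C→AB and equate their AB entries.
Rows 1 and 2 agree on AB; apply AB→F and equate their F entries.
Rows 1 and 3 agree on AB; apply AB→F and equate their F entries.
Row 1 is now all distinguished symbols — the join is lossless.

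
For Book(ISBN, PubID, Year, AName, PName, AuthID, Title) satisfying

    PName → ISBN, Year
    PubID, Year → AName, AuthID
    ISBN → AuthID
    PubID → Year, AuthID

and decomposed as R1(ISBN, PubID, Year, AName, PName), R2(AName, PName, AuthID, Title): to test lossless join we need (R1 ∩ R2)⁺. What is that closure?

R1 ∩ R2 = {AName, PName}.
PName → ISBN, Year applies, adding ISBN, Year
ISBN → AuthID applies, adding AuthID
Closure: {ISBN, Year, AName, PName, AuthID}.

ISBN, Year, AName, PName, AuthID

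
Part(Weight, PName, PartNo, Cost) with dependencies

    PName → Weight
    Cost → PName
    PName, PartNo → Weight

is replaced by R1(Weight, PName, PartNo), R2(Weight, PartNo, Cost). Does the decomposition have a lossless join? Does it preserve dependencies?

Lossless test: (Weight, PartNo)⁺ = {Weight, PartNo}, which is a superkey of neither fragment — lossy.
Dependency preservation: the restricted closure of {Cost} across the fragments never reaches {PName}, so Cost → PName cannot be enforced without a join — not preserved.

lossy and not dependency-preserving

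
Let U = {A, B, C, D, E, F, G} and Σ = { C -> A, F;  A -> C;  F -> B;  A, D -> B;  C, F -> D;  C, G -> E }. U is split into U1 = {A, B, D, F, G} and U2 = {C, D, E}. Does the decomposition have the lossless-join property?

No

Common attributes: U1 ∩ U2 = {D}.
No dependency enlarges {D}, so (D)⁺ = {D}.
The closure contains neither all of U1 = {A, B, D, F, G} nor all of U2 = {C, D, E}, so the common attributes are not a superkey of either fragment. The join is lossy.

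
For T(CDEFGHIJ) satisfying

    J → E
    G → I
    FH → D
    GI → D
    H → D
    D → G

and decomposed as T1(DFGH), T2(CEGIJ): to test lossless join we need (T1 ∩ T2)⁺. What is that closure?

DGI

T1 ∩ T2 = {G}.
G → I applies, adding I
GI → D applies, adding D
Closure: {DGI}.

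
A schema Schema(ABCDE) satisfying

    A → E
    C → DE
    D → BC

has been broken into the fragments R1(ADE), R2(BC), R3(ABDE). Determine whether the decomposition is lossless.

Chase test. Columns are ABCDE; row i has aⱼ where attribute j ∈ Ri, else bᵢⱼ.
Initial tableau (one row per fragment):
  row 1: a1 b12 b13 a4 a5
  row 2: b21 a2 a3 b24 b25
  row 3: a1 a2 b33 a4 a5
Rows 1 and 3 agree on D; apply D→BC and equate their BC entries.
No row becomes fully distinguished — the join is lossy.

No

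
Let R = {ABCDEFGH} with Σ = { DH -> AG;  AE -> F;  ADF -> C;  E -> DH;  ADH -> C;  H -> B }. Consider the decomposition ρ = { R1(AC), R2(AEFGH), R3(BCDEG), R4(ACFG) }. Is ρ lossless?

Chase test. Columns are ABCDEFGH; row i has aⱼ where attribute j ∈ Ri, else bᵢⱼ.
Initial tableau (one row per fragment):
  row 1: a1 b12 a3 b14 b15 b16 b17 b18
  row 2: a1 b22 b23 b24 a5 a6 a7 a8
  row 3: b31 a2 a3 a4 a5 b36 a7 b38
  row 4: a1 b42 a3 b44 b45 a6 a7 b48
Rows 2 and 3 agree on E; apply E→DH and equate their DH entries.
Rows 2 and 3 agree on H; apply H→B and equate their B entries.
Rows 2 and 3 agree on DH; apply DH→AG and equate their AG entries.
Rows 2 and 3 agree on AE; apply AE→F and equate their F entries.
Rows 2 and 3 agree on ADF; apply ADF→C and equate their C entries.
Row 2 is now all distinguished symbols — the join is lossless.

Yes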